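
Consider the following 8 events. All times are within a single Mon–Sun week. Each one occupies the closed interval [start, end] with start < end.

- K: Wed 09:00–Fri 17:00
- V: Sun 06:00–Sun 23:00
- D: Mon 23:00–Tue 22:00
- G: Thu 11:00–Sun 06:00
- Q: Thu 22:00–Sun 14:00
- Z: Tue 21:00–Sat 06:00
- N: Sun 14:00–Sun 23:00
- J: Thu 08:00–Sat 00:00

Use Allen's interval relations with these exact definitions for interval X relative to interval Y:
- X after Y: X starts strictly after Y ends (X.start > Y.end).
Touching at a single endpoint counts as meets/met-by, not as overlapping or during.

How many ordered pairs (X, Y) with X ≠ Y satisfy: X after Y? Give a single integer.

13

Checking all 56 ordered pairs for relation 'after'; matching pairs in alphabetical order:
(G, D): G after D ✓
(J, D): J after D ✓
(K, D): K after D ✓
(N, D): N after D ✓
(N, G): N after G ✓
(N, J): N after J ✓
(N, K): N after K ✓
(N, Z): N after Z ✓
(Q, D): Q after D ✓
(V, D): V after D ✓
(V, J): V after J ✓
(V, K): V after K ✓
(V, Z): V after Z ✓
Count: 13.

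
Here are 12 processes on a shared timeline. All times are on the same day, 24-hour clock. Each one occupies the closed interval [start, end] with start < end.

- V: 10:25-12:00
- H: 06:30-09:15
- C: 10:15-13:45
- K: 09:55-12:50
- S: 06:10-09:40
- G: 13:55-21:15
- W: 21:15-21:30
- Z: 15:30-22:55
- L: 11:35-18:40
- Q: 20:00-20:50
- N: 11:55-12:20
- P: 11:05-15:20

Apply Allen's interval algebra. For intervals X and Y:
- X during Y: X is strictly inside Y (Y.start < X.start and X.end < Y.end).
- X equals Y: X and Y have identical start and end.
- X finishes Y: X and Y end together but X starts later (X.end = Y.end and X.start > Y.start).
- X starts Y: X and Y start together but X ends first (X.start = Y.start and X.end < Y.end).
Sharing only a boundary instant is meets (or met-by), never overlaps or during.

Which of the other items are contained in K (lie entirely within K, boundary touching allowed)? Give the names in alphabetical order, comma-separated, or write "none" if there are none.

N, V

Target K = [09:55, 12:50].
C [10:15, 13:45] → overlapped-by → no.
G [13:55, 21:15] → after → no.
H [06:30, 09:15] → before → no.
L [11:35, 18:40] → overlapped-by → no.
N [11:55, 12:20] → during → yes.
P [11:05, 15:20] → overlapped-by → no.
Q [20:00, 20:50] → after → no.
S [06:10, 09:40] → before → no.
V [10:25, 12:00] → during → yes.
W [21:15, 21:30] → after → no.
Z [15:30, 22:55] → after → no.
Result: N, V.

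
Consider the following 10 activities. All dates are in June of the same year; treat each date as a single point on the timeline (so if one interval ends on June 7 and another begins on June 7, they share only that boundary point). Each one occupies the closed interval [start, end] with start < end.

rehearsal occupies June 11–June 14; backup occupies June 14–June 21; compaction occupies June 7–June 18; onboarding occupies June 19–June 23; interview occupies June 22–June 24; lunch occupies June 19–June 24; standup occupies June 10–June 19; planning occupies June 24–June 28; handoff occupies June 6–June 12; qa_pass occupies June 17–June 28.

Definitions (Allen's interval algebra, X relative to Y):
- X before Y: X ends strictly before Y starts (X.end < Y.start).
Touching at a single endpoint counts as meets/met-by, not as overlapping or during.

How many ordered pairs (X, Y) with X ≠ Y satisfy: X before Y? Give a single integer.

Checking all 90 ordered pairs for relation 'before'; matching pairs in alphabetical order:
(backup, interview): backup before interview ✓
(backup, planning): backup before planning ✓
(compaction, interview): compaction before interview ✓
(compaction, lunch): compaction before lunch ✓
(compaction, onboarding): compaction before onboarding ✓
(compaction, planning): compaction before planning ✓
(handoff, backup): handoff before backup ✓
(handoff, interview): handoff before interview ✓
(handoff, lunch): handoff before lunch ✓
(handoff, onboarding): handoff before onboarding ✓
(handoff, planning): handoff before planning ✓
(handoff, qa_pass): handoff before qa_pass ✓
(onboarding, planning): onboarding before planning ✓
(rehearsal, interview): rehearsal before interview ✓
(rehearsal, lunch): rehearsal before lunch ✓
(rehearsal, onboarding): rehearsal before onboarding ✓
(rehearsal, planning): rehearsal before planning ✓
(rehearsal, qa_pass): rehearsal before qa_pass ✓
(standup, interview): standup before interview ✓
(standup, planning): standup before planning ✓
Count: 20.

20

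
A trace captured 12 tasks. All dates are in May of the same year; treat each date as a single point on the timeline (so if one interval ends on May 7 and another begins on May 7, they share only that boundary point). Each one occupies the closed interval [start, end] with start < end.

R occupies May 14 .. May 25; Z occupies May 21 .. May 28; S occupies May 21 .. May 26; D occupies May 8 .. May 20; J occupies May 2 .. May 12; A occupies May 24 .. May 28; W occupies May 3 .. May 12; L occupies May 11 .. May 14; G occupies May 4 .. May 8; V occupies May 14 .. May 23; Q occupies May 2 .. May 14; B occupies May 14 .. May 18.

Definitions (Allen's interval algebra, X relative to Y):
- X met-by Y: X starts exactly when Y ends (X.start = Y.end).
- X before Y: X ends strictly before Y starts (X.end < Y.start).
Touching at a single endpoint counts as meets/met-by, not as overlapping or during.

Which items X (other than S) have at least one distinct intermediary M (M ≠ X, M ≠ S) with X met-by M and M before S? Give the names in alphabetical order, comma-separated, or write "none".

B, D, R, V

Target S = [May 21, May 26].
Intermediaries M with M before S: B, D, G, J, L, Q, W.
Via B — items with X met-by B: none.
Via D — items with X met-by D: none.
Via G — items with X met-by G: D.
Via J — items with X met-by J: none.
Via L — items with X met-by L: B, R, V.
Via Q — items with X met-by Q: B, R, V.
Via W — items with X met-by W: none.
Union: B, D, R, V.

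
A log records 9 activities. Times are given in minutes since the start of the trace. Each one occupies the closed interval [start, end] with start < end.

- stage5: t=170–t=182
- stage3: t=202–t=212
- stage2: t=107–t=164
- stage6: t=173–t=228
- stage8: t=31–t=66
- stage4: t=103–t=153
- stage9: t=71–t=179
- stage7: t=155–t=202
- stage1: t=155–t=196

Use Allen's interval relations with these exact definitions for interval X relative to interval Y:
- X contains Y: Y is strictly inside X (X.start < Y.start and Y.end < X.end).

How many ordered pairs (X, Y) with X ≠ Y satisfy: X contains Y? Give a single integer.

Checking all 72 ordered pairs for relation 'contains'; matching pairs in alphabetical order:
(stage1, stage5): stage1 contains stage5 ✓
(stage6, stage3): stage6 contains stage3 ✓
(stage7, stage5): stage7 contains stage5 ✓
(stage9, stage2): stage9 contains stage2 ✓
(stage9, stage4): stage9 contains stage4 ✓
Count: 5.

5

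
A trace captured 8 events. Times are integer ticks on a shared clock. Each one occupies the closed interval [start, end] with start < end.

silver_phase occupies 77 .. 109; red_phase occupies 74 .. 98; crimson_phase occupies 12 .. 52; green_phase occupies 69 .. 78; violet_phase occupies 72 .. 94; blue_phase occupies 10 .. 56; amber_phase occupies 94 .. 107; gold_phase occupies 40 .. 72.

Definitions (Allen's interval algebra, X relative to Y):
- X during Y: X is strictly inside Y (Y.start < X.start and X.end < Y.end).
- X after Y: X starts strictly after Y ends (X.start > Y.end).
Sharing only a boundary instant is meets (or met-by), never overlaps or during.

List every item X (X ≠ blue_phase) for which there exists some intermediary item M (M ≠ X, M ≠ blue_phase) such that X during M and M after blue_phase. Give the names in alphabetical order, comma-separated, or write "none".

amber_phase

Target blue_phase = [10, 56].
Intermediaries M with M after blue_phase: amber_phase, green_phase, red_phase, silver_phase, violet_phase.
Via amber_phase — items with X during amber_phase: none.
Via green_phase — items with X during green_phase: none.
Via red_phase — items with X during red_phase: none.
Via silver_phase — items with X during silver_phase: amber_phase.
Via violet_phase — items with X during violet_phase: none.
Union: amber_phase.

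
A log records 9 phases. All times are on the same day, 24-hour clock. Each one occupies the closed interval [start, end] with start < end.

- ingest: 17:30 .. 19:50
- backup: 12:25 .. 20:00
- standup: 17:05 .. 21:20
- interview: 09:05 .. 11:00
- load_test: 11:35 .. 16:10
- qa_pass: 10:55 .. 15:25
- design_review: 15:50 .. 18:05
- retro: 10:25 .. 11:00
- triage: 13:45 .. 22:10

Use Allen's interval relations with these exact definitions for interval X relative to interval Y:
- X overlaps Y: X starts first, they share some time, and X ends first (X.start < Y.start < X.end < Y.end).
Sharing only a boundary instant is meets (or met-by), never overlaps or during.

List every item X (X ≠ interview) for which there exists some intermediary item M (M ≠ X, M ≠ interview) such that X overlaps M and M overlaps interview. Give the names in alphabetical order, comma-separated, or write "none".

Target interview = [09:05, 11:00].
Intermediaries M with M overlaps interview: none.
Union: none.

none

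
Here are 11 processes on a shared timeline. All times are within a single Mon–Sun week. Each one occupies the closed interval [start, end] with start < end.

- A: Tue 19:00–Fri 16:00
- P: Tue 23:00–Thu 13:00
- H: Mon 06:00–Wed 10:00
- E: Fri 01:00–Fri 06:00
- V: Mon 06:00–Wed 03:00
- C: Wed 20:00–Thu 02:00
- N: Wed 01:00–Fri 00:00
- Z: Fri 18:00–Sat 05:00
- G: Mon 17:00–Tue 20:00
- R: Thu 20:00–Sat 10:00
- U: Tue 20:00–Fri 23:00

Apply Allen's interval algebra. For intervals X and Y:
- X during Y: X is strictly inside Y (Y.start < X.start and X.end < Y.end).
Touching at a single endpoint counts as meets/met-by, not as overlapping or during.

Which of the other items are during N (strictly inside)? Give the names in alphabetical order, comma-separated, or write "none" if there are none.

Target N = [Wed 01:00, Fri 00:00].
A [Tue 19:00, Fri 16:00] → contains → no.
C [Wed 20:00, Thu 02:00] → during → yes.
E [Fri 01:00, Fri 06:00] → after → no.
G [Mon 17:00, Tue 20:00] → before → no.
H [Mon 06:00, Wed 10:00] → overlaps → no.
P [Tue 23:00, Thu 13:00] → overlaps → no.
R [Thu 20:00, Sat 10:00] → overlapped-by → no.
U [Tue 20:00, Fri 23:00] → contains → no.
V [Mon 06:00, Wed 03:00] → overlaps → no.
Z [Fri 18:00, Sat 05:00] → after → no.
Result: C.

C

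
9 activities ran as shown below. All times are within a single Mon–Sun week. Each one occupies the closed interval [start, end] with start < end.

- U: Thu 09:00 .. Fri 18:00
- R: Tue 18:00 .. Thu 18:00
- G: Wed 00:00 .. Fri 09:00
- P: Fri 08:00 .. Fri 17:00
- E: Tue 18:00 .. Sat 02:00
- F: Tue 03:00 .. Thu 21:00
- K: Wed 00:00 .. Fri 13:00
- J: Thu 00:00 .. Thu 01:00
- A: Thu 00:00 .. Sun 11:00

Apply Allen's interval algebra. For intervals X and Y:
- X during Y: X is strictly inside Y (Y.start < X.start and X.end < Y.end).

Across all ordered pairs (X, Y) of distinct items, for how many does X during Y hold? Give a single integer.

13

Checking all 72 ordered pairs for relation 'during'; matching pairs in alphabetical order:
(G, E): G during E ✓
(J, E): J during E ✓
(J, F): J during F ✓
(J, G): J during G ✓
(J, K): J during K ✓
(J, R): J during R ✓
(K, E): K during E ✓
(P, A): P during A ✓
(P, E): P during E ✓
(P, U): P during U ✓
(R, F): R during F ✓
(U, A): U during A ✓
(U, E): U during E ✓
Count: 13.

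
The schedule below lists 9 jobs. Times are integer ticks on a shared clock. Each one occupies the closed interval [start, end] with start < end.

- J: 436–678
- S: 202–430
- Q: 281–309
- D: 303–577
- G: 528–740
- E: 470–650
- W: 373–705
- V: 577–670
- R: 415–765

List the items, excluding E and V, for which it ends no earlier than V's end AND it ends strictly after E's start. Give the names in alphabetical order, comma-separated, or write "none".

Conditions: its end is no earlier than V's end (X.end >= 670) AND its end is strictly after E's start (X.end > 470).
D: end 577 >= 670? ✗; end 577 > 470? ✓ → no.
G: end 740 >= 670? ✓; end 740 > 470? ✓ → yes.
J: end 678 >= 670? ✓; end 678 > 470? ✓ → yes.
Q: end 309 >= 670? ✗; end 309 > 470? ✗ → no.
R: end 765 >= 670? ✓; end 765 > 470? ✓ → yes.
S: end 430 >= 670? ✗; end 430 > 470? ✗ → no.
W: end 705 >= 670? ✓; end 705 > 470? ✓ → yes.
Result: G, J, R, W.

G, J, R, W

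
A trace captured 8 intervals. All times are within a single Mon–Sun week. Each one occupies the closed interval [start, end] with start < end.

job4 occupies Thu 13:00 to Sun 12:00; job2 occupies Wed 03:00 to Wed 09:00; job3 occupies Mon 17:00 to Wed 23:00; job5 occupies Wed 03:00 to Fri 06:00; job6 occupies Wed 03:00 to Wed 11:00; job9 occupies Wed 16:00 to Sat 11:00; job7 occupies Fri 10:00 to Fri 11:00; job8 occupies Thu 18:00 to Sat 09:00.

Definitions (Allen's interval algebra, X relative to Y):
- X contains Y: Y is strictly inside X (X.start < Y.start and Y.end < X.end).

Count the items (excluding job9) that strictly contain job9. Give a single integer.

Target job9 = [Wed 16:00, Sat 11:00].
job2 [Wed 03:00, Wed 09:00] → before → no.
job3 [Mon 17:00, Wed 23:00] → overlaps → no.
job4 [Thu 13:00, Sun 12:00] → overlapped-by → no.
job5 [Wed 03:00, Fri 06:00] → overlaps → no.
job6 [Wed 03:00, Wed 11:00] → before → no.
job7 [Fri 10:00, Fri 11:00] → during → no.
job8 [Thu 18:00, Sat 09:00] → during → no.
Total: 0.

0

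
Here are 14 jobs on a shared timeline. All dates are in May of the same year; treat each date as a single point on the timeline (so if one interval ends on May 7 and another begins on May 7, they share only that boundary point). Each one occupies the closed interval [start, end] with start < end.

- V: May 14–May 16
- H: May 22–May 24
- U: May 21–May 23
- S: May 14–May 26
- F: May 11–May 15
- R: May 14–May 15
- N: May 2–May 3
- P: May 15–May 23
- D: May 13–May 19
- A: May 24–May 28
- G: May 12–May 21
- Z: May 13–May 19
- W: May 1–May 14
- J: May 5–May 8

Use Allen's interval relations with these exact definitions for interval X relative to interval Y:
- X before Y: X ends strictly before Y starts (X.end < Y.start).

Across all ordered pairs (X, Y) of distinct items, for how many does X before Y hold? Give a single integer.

Checking all 182 ordered pairs for relation 'before'; matching pairs in alphabetical order:
(D, A): D before A ✓
(D, H): D before H ✓
(D, U): D before U ✓
(F, A): F before A ✓
(F, H): F before H ✓
(F, U): F before U ✓
(G, A): G before A ✓
(G, H): G before H ✓
(J, A): J before A ✓
(J, D): J before D ✓
(J, F): J before F ✓
(J, G): J before G ✓
(J, H): J before H ✓
(J, P): J before P ✓
(J, R): J before R ✓
(J, S): J before S ✓
(J, U): J before U ✓
(J, V): J before V ✓
(J, Z): J before Z ✓
(N, A): N before A ✓
(N, D): N before D ✓
(N, F): N before F ✓
(N, G): N before G ✓
(N, H): N before H ✓
... plus 22 further pairs not listed.
Count: 46.

46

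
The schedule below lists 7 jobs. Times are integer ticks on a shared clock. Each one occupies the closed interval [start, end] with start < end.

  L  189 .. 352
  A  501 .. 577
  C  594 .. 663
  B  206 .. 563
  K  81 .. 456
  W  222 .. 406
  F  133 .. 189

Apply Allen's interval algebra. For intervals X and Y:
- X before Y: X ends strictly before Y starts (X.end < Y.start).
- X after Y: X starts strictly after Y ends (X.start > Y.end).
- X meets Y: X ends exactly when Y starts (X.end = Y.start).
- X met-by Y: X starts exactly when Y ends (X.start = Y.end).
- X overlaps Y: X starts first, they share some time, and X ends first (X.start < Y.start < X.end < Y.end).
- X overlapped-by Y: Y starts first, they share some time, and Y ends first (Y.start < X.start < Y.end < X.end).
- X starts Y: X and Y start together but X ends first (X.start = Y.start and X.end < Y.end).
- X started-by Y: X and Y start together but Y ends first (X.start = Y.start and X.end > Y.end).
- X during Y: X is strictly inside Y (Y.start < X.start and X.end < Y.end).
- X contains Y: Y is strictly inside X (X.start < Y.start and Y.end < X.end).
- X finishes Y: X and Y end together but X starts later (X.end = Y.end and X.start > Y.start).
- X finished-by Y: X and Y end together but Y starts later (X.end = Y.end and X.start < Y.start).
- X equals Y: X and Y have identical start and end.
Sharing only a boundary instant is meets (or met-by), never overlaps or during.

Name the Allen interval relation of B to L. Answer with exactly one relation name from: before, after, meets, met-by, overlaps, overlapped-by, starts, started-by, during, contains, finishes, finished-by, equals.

B = [206, 563]; L = [189, 352].
Compare endpoints: B.start > L.start, B.start < L.end, B.end > L.start, B.end > L.end.
That pattern is 'overlapped-by'.

overlapped-by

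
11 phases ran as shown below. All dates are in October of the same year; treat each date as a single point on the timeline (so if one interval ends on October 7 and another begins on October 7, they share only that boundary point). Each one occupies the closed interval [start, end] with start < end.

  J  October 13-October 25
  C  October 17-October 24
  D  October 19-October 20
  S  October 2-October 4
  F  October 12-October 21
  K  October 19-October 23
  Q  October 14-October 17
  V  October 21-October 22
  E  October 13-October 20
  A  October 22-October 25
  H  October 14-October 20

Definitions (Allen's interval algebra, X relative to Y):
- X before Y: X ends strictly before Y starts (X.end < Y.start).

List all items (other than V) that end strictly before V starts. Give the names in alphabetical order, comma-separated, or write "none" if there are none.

Target V = [October 21, October 22].
A [October 22, October 25] → met-by → no.
C [October 17, October 24] → contains → no.
D [October 19, October 20] → before → yes.
E [October 13, October 20] → before → yes.
F [October 12, October 21] → meets → no.
H [October 14, October 20] → before → yes.
J [October 13, October 25] → contains → no.
K [October 19, October 23] → contains → no.
Q [October 14, October 17] → before → yes.
S [October 2, October 4] → before → yes.
Result: D, E, H, Q, S.

D, E, H, Q, S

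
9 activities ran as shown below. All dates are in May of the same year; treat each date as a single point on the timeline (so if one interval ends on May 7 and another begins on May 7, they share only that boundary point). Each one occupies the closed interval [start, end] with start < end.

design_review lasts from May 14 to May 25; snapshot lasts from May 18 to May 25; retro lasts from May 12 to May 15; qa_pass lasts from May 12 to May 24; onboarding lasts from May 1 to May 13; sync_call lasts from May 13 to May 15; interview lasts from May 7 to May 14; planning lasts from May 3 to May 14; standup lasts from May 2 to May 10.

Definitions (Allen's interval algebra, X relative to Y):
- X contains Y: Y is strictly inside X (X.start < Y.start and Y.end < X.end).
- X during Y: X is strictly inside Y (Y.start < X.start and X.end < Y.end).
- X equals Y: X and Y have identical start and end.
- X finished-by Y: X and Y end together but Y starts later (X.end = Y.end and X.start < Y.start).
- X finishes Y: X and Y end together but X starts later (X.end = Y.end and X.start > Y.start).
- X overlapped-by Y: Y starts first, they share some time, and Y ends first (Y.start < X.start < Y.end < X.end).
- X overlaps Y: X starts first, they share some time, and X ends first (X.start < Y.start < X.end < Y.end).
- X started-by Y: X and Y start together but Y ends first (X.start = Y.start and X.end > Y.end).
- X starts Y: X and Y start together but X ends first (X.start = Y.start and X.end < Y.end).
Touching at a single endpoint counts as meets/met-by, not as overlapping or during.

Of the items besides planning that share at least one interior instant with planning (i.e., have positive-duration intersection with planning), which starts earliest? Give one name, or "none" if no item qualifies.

Target planning = [May 3, May 14].
design_review [May 14, May 25] → met-by → excluded.
interview [May 7, May 14] → finishes → candidate.
onboarding [May 1, May 13] → overlaps → candidate.
qa_pass [May 12, May 24] → overlapped-by → candidate.
retro [May 12, May 15] → overlapped-by → candidate.
snapshot [May 18, May 25] → after → excluded.
standup [May 2, May 10] → overlaps → candidate.
sync_call [May 13, May 15] → overlapped-by → candidate.
Among candidates, earliest start is May 1 → onboarding.

onboarding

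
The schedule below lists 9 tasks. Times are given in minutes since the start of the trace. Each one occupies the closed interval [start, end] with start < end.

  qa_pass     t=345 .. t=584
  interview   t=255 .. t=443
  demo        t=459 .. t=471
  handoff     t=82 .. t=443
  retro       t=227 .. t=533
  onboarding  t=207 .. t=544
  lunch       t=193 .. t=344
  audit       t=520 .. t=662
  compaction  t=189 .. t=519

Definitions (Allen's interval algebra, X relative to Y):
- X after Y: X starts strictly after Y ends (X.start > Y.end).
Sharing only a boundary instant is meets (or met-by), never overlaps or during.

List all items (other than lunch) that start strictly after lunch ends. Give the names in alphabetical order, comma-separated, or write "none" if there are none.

Target lunch = [t=193, t=344].
audit [t=520, t=662] → after → yes.
compaction [t=189, t=519] → contains → no.
demo [t=459, t=471] → after → yes.
handoff [t=82, t=443] → contains → no.
interview [t=255, t=443] → overlapped-by → no.
onboarding [t=207, t=544] → overlapped-by → no.
qa_pass [t=345, t=584] → after → yes.
retro [t=227, t=533] → overlapped-by → no.
Result: audit, demo, qa_pass.

audit, demo, qa_pass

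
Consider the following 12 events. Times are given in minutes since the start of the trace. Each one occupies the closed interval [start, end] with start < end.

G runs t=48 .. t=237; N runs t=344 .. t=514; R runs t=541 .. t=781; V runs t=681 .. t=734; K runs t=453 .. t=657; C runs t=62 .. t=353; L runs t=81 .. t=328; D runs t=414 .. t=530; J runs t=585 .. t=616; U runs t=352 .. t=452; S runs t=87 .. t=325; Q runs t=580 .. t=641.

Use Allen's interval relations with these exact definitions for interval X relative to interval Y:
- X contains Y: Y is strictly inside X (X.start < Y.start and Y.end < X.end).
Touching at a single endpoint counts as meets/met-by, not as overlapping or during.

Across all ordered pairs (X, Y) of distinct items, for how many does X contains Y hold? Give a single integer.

Checking all 132 ordered pairs for relation 'contains'; matching pairs in alphabetical order:
(C, L): C contains L ✓
(C, S): C contains S ✓
(K, J): K contains J ✓
(K, Q): K contains Q ✓
(L, S): L contains S ✓
(N, U): N contains U ✓
(Q, J): Q contains J ✓
(R, J): R contains J ✓
(R, Q): R contains Q ✓
(R, V): R contains V ✓
Count: 10.

10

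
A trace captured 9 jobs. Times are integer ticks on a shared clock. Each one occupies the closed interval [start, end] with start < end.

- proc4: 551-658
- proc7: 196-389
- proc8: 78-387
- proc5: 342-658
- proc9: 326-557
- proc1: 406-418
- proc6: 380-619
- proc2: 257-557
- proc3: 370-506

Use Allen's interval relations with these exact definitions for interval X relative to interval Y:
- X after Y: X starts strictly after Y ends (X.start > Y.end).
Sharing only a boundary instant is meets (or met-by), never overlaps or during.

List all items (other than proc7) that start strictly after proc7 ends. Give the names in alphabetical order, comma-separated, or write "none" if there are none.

proc1, proc4

Target proc7 = [196, 389].
proc1 [406, 418] → after → yes.
proc2 [257, 557] → overlapped-by → no.
proc3 [370, 506] → overlapped-by → no.
proc4 [551, 658] → after → yes.
proc5 [342, 658] → overlapped-by → no.
proc6 [380, 619] → overlapped-by → no.
proc8 [78, 387] → overlaps → no.
proc9 [326, 557] → overlapped-by → no.
Result: proc1, proc4.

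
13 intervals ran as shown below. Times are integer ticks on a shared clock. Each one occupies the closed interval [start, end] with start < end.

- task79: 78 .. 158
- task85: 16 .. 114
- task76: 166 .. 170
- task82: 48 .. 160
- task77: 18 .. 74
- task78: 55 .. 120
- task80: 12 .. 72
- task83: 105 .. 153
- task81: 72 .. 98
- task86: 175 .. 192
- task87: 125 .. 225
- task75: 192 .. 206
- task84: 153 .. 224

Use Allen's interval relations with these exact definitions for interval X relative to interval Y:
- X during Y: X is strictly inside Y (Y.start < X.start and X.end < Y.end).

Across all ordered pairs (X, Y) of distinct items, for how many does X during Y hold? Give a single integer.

15

Checking all 156 ordered pairs for relation 'during'; matching pairs in alphabetical order:
(task75, task84): task75 during task84 ✓
(task75, task87): task75 during task87 ✓
(task76, task84): task76 during task84 ✓
(task76, task87): task76 during task87 ✓
(task77, task85): task77 during task85 ✓
(task78, task82): task78 during task82 ✓
(task79, task82): task79 during task82 ✓
(task81, task78): task81 during task78 ✓
(task81, task82): task81 during task82 ✓
(task81, task85): task81 during task85 ✓
(task83, task79): task83 during task79 ✓
(task83, task82): task83 during task82 ✓
(task84, task87): task84 during task87 ✓
(task86, task84): task86 during task84 ✓
(task86, task87): task86 during task87 ✓
Count: 15.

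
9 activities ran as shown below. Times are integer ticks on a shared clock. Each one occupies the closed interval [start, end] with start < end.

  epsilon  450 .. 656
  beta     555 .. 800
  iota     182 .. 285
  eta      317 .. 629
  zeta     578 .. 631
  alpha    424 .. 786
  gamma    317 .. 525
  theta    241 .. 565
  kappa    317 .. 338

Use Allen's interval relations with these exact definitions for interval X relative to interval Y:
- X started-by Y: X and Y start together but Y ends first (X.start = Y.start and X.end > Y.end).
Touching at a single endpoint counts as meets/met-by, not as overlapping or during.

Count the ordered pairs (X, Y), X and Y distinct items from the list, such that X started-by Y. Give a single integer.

Checking all 72 ordered pairs for relation 'started-by'; matching pairs in alphabetical order:
(eta, gamma): eta started-by gamma ✓
(eta, kappa): eta started-by kappa ✓
(gamma, kappa): gamma started-by kappa ✓
Count: 3.

3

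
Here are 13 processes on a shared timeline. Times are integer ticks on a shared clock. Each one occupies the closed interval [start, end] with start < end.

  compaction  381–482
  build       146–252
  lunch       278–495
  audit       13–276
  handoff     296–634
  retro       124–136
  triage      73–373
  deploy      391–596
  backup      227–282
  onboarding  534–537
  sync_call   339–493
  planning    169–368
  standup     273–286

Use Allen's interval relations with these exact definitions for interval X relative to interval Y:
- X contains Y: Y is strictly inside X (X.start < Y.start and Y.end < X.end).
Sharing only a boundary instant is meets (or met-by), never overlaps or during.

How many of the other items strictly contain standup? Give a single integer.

2

Target standup = [273, 286].
audit [13, 276] → overlaps → no.
backup [227, 282] → overlaps → no.
build [146, 252] → before → no.
compaction [381, 482] → after → no.
deploy [391, 596] → after → no.
handoff [296, 634] → after → no.
lunch [278, 495] → overlapped-by → no.
onboarding [534, 537] → after → no.
planning [169, 368] → contains → counts.
retro [124, 136] → before → no.
sync_call [339, 493] → after → no.
triage [73, 373] → contains → counts.
Total: 2.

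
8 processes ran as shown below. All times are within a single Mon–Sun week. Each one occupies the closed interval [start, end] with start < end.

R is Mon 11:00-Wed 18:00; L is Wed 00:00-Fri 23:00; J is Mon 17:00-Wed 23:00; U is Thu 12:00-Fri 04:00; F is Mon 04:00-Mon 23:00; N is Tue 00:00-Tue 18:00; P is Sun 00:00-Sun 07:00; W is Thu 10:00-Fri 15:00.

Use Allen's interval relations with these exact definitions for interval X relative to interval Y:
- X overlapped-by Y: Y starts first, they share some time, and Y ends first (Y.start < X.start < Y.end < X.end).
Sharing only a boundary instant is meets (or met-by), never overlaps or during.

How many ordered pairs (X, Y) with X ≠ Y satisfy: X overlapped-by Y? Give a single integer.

5

Checking all 56 ordered pairs for relation 'overlapped-by'; matching pairs in alphabetical order:
(J, F): J overlapped-by F ✓
(J, R): J overlapped-by R ✓
(L, J): L overlapped-by J ✓
(L, R): L overlapped-by R ✓
(R, F): R overlapped-by F ✓
Count: 5.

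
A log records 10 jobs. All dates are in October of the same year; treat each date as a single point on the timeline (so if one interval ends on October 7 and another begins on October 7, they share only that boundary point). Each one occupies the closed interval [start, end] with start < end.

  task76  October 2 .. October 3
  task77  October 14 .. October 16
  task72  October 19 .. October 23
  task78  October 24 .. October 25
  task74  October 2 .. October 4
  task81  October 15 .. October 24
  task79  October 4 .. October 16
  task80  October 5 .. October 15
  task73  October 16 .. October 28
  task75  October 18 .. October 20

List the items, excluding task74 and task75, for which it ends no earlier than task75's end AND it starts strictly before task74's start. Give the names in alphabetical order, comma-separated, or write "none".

none

Conditions: its end is no earlier than task75's end (X.end >= October 20) AND its start is strictly before task74's start (X.start < October 2).
task72: end October 23 >= October 20? ✓; start October 19 < October 2? ✗ → no.
task73: end October 28 >= October 20? ✓; start October 16 < October 2? ✗ → no.
task76: end October 3 >= October 20? ✗; start October 2 < October 2? ✗ → no.
task77: end October 16 >= October 20? ✗; start October 14 < October 2? ✗ → no.
task78: end October 25 >= October 20? ✓; start October 24 < October 2? ✗ → no.
task79: end October 16 >= October 20? ✗; start October 4 < October 2? ✗ → no.
task80: end October 15 >= October 20? ✗; start October 5 < October 2? ✗ → no.
task81: end October 24 >= October 20? ✓; start October 15 < October 2? ✗ → no.
Result: none.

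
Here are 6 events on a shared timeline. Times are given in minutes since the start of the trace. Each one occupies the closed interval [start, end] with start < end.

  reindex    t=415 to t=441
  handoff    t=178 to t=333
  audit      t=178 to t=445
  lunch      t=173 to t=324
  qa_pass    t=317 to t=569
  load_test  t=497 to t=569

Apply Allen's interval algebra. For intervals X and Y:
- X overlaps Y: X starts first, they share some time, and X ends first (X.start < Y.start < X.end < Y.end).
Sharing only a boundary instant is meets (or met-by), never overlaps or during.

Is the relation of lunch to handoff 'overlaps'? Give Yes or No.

Yes

lunch = [t=173, t=324], handoff = [t=178, t=333].
Actual relation of lunch to handoff: overlaps.
Asked whether 'overlaps' holds → Yes.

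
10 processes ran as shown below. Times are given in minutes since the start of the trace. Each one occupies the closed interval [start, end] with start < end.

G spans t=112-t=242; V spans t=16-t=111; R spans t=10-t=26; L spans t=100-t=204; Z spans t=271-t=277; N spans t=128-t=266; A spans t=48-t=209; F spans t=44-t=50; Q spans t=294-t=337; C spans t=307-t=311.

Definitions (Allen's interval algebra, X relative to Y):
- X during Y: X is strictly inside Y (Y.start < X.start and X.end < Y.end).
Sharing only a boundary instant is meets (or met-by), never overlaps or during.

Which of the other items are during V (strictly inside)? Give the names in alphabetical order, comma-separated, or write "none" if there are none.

F

Target V = [t=16, t=111].
A [t=48, t=209] → overlapped-by → no.
C [t=307, t=311] → after → no.
F [t=44, t=50] → during → yes.
G [t=112, t=242] → after → no.
L [t=100, t=204] → overlapped-by → no.
N [t=128, t=266] → after → no.
Q [t=294, t=337] → after → no.
R [t=10, t=26] → overlaps → no.
Z [t=271, t=277] → after → no.
Result: F.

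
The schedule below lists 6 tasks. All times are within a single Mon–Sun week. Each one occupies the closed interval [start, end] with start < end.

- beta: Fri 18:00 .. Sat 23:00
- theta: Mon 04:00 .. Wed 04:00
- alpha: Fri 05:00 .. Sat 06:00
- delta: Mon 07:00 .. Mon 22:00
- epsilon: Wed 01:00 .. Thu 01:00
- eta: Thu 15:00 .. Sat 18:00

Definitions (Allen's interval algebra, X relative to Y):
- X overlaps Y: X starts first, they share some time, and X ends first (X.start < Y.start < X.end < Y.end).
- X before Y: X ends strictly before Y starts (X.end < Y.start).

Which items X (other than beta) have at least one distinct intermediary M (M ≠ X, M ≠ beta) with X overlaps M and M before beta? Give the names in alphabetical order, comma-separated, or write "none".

Target beta = [Fri 18:00, Sat 23:00].
Intermediaries M with M before beta: delta, epsilon, theta.
Via delta — items with X overlaps delta: none.
Via epsilon — items with X overlaps epsilon: theta.
Via theta — items with X overlaps theta: none.
Union: theta.

theta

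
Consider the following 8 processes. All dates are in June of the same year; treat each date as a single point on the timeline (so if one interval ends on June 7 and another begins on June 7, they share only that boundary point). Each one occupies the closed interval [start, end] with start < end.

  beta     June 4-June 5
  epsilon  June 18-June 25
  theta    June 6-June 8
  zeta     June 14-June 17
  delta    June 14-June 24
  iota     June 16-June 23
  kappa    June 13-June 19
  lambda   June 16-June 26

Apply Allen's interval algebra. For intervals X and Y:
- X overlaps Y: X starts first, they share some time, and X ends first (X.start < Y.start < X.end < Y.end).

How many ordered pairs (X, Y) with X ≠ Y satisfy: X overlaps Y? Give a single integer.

Checking all 56 ordered pairs for relation 'overlaps'; matching pairs in alphabetical order:
(delta, epsilon): delta overlaps epsilon ✓
(delta, lambda): delta overlaps lambda ✓
(iota, epsilon): iota overlaps epsilon ✓
(kappa, delta): kappa overlaps delta ✓
(kappa, epsilon): kappa overlaps epsilon ✓
(kappa, iota): kappa overlaps iota ✓
(kappa, lambda): kappa overlaps lambda ✓
(zeta, iota): zeta overlaps iota ✓
(zeta, lambda): zeta overlaps lambda ✓
Count: 9.

9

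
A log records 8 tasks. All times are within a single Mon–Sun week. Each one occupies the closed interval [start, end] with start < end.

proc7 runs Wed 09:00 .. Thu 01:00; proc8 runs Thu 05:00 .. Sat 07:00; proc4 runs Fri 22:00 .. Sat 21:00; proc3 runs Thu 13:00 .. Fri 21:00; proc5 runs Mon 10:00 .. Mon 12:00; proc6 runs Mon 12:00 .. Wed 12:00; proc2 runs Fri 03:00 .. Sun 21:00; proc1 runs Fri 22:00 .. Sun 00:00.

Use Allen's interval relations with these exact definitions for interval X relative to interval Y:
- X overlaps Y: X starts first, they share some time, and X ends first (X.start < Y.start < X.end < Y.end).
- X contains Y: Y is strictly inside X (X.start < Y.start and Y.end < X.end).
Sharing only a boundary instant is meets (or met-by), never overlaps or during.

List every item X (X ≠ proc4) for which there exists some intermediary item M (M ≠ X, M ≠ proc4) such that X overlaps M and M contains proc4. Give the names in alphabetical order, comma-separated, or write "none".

Target proc4 = [Fri 22:00, Sat 21:00].
Intermediaries M with M contains proc4: proc2.
Via proc2 — items with X overlaps proc2: proc3, proc8.
Union: proc3, proc8.

proc3, proc8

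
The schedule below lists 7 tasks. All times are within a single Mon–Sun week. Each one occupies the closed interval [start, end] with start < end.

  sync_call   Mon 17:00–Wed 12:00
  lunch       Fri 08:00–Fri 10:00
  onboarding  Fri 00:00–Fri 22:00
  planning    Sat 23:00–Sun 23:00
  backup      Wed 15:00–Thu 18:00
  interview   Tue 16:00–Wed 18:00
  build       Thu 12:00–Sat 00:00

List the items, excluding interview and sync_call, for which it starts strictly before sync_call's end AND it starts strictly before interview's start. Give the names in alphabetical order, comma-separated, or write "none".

Conditions: its start is strictly before sync_call's end (X.start < Wed 12:00) AND its start is strictly before interview's start (X.start < Tue 16:00).
backup: start Wed 15:00 < Wed 12:00? ✗; start Wed 15:00 < Tue 16:00? ✗ → no.
build: start Thu 12:00 < Wed 12:00? ✗; start Thu 12:00 < Tue 16:00? ✗ → no.
lunch: start Fri 08:00 < Wed 12:00? ✗; start Fri 08:00 < Tue 16:00? ✗ → no.
onboarding: start Fri 00:00 < Wed 12:00? ✗; start Fri 00:00 < Tue 16:00? ✗ → no.
planning: start Sat 23:00 < Wed 12:00? ✗; start Sat 23:00 < Tue 16:00? ✗ → no.
Result: none.

none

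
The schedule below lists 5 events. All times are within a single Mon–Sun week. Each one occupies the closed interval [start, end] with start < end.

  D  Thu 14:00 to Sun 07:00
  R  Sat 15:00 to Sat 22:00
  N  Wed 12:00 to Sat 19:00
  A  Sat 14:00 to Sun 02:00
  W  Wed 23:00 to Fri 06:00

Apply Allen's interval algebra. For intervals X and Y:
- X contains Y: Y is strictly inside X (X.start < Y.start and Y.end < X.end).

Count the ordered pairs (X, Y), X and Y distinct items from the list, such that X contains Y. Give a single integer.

4

Checking all 20 ordered pairs for relation 'contains'; matching pairs in alphabetical order:
(A, R): A contains R ✓
(D, A): D contains A ✓
(D, R): D contains R ✓
(N, W): N contains W ✓
Count: 4.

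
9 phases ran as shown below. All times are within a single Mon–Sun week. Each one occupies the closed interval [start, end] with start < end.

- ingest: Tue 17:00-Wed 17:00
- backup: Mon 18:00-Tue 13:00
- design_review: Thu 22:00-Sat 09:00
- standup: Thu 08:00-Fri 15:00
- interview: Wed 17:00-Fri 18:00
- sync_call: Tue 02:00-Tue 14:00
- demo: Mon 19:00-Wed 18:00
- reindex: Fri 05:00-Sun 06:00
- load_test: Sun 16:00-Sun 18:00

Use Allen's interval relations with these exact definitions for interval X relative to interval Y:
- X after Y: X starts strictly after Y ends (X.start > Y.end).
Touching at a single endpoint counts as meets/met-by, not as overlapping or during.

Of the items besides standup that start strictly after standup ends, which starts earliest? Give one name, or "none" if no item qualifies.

Target standup = [Thu 08:00, Fri 15:00].
backup [Mon 18:00, Tue 13:00] → before → excluded.
demo [Mon 19:00, Wed 18:00] → before → excluded.
design_review [Thu 22:00, Sat 09:00] → overlapped-by → excluded.
ingest [Tue 17:00, Wed 17:00] → before → excluded.
interview [Wed 17:00, Fri 18:00] → contains → excluded.
load_test [Sun 16:00, Sun 18:00] → after → candidate.
reindex [Fri 05:00, Sun 06:00] → overlapped-by → excluded.
sync_call [Tue 02:00, Tue 14:00] → before → excluded.
Among candidates, earliest start is Sun 16:00 → load_test.

load_test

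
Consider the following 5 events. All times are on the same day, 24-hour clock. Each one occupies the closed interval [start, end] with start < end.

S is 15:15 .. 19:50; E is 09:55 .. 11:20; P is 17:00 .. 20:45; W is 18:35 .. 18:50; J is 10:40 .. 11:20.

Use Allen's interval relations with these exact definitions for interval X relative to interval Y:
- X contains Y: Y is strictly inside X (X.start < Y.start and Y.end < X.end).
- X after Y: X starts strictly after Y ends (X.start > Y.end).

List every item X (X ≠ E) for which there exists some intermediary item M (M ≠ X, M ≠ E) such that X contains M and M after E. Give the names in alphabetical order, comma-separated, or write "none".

P, S

Target E = [09:55, 11:20].
Intermediaries M with M after E: P, S, W.
Via P — items with X contains P: none.
Via S — items with X contains S: none.
Via W — items with X contains W: P, S.
Union: P, S.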